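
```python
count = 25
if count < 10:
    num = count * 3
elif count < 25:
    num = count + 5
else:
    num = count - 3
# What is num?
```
Trace:
  count=25
  count=25, num=22

Final answer: 22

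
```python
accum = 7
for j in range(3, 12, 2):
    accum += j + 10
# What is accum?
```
Trace:
  accum=7
  accum=20, j=3
  accum=35, j=5
  accum=52, j=7
  accum=71, j=9
  accum=92, j=11

Final answer: 92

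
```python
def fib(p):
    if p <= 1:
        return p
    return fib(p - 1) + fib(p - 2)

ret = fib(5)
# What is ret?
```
Call trace (a repeated sub-call is expanded the first time; later identical calls just restate its return value):
fib(p=5)
  fib(p=4)
    fib(p=3)
      fib(p=2)
        fib(p=1)
        -> return 1
        fib(p=0)
        -> return 0
      -> return 1
      fib(p=1)
      -> return 1
    -> return 2
    fib(p=2) -> return 1  (same call as traced above)
  -> return 3
  fib(p=3) -> return 2  (same call as traced above)
-> return 5

Final answer: 5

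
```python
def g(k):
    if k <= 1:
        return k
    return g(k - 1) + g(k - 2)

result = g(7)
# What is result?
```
Call trace (a repeated sub-call is expanded the first time; later identical calls just restate its return value):
g(k=7)
  g(k=6)
    g(k=5)
      g(k=4)
        g(k=3)
          g(k=2)
            g(k=1)
            -> return 1
            g(k=0)
            -> return 0
          -> return 1
          g(k=1)
          -> return 1
        -> return 2
        g(k=2) -> return 1  (same call as traced above)
      -> return 3
      g(k=3) -> return 2  (same call as traced above)
    -> return 5
    g(k=4) -> return 3  (same call as traced above)
  -> return 8
  g(k=5) -> return 5  (same call as traced above)
-> return 13

Final answer: 13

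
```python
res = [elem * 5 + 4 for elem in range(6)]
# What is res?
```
Trace:
  elem=0
  elem=1
  elem=2
  elem=3
  elem=4
  elem=5
  res=[4, 9, 14, 19, 24, 29]

Final answer: [4, 9, 14, 19, 24, 29]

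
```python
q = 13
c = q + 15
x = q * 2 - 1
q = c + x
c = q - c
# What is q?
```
Trace:
  q=13
  q=13, c=28
  q=13, c=28, x=25
  q=53, c=28, x=25
  q=53, c=25, x=25

Final answer: 53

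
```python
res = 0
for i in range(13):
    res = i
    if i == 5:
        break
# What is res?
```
Trace:
  res=0
  res=0, i=0
  res=1, i=1
  res=2, i=2
  res=3, i=3
  res=4, i=4
  res=5, i=5

Final answer: 5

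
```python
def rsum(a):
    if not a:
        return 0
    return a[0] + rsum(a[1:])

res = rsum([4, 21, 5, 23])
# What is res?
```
Call trace:
rsum(a=[4, 21, 5, 23])
  rsum(a=[21, 5, 23])
    rsum(a=[5, 23])
      rsum(a=[23])
        rsum(a=[])
        -> return 0
      -> return 23
    -> return 28
  -> return 49
-> return 53

Final answer: 53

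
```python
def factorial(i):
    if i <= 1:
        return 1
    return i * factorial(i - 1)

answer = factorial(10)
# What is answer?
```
Call trace:
factorial(i=10)
  factorial(i=9)
    factorial(i=8)
      factorial(i=7)
        factorial(i=6)
          factorial(i=5)
            factorial(i=4)
              factorial(i=3)
                factorial(i=2)
                  factorial(i=1)
                  -> return 1
                -> return 2
              -> return 6
            -> return 24
          -> return 120
        -> return 720
      -> return 5040
    -> return 40320
  -> return 362880
-> return 3628800

Final answer: 3628800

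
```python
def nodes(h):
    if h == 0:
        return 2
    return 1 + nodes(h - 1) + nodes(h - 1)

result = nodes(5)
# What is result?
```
Call trace (a repeated sub-call is expanded the first time; later identical calls just restate its return value):
nodes(h=5)
  nodes(h=4)
    nodes(h=3)
      nodes(h=2)
        nodes(h=1)
          nodes(h=0)
          -> return 2
          nodes(h=0)
          -> return 2
        -> return 5
        nodes(h=1) -> return 5  (same call as traced above)
      -> return 11
      nodes(h=2) -> return 11  (same call as traced above)
    -> return 23
    nodes(h=3) -> return 23  (same call as traced above)
  -> return 47
  nodes(h=4) -> return 47  (same call as traced above)
-> return 95

Final answer: 95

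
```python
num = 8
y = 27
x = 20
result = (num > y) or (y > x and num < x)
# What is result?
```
Trace:
  num=8
  num=8, y=27
  num=8, y=27, x=20
  num=8, y=27, x=20, result=True

Final answer: True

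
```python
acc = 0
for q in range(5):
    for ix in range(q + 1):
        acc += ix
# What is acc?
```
Trace:
  acc=0
  acc=0, q=0, ix=0
  acc=0, q=1, ix=0
  acc=1, q=1, ix=1
  acc=1, q=2, ix=0
  acc=2, q=2, ix=1
  acc=4, q=2, ix=2
  acc=4, q=3, ix=0
  acc=5, q=3, ix=1
  acc=7, q=3, ix=2
  acc=10, q=3, ix=3
  acc=10, q=4, ix=0
  acc=11, q=4, ix=1
  acc=13, q=4, ix=2
  acc=16, q=4, ix=3
  acc=20, q=4, ix=4

Final answer: 20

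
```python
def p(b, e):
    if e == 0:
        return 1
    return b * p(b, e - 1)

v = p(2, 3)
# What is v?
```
Call trace:
p(b=2, e=3)
  p(b=2, e=2)
    p(b=2, e=1)
      p(b=2, e=0)
      -> return 1
    -> return 2
  -> return 4
-> return 8

Final answer: 8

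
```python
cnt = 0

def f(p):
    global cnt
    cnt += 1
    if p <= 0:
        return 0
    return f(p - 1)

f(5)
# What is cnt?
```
Call trace:
f(p=5)
  f(p=4)
    f(p=3)
      f(p=2)
        f(p=1)
          f(p=0)
          -> return 0
        -> return 0
      -> return 0
    -> return 0
  -> return 0
-> return 0

cnt is incremented once per call. f is entered once for each p = 5, 4, 3, 2, 1, 0 (the p <= 0 call returns without recursing), i.e. 5 + 1 calls.
cnt = 6

Final answer: 6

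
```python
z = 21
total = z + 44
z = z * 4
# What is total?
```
Trace:
  z=21
  z=21, total=65
  z=84, total=65

Final answer: 65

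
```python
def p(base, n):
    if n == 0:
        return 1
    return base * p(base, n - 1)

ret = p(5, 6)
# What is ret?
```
Call trace:
p(base=5, n=6)
  p(base=5, n=5)
    p(base=5, n=4)
      p(base=5, n=3)
        p(base=5, n=2)
          p(base=5, n=1)
            p(base=5, n=0)
            -> return 1
          -> return 5
        -> return 25
      -> return 125
    -> return 625
  -> return 3125
-> return 15625

Final answer: 15625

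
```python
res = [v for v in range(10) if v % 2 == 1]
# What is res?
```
Trace:
  v=0
  v=1
  v=2
  v=3
  v=4
  v=5
  v=6
  v=7
  v=8
  v=9
  res=[1, 3, 5, 7, 9]

Final answer: [1, 3, 5, 7, 9]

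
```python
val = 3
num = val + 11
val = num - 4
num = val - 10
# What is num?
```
Trace:
  val=3
  val=3, num=14
  val=10, num=14
  val=10, num=0

Final answer: 0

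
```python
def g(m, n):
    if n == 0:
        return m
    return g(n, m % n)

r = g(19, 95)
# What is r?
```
Call trace:
g(m=19, n=95)
  g(m=95, n=19)
    g(m=19, n=0)
    -> return 19
  -> return 19
-> return 19

Final answer: 19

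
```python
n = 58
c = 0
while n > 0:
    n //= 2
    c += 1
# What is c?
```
Trace:
  n=58
  n=58, c=0
  n=29, c=1
  n=14, c=2
  n=7, c=3
  n=3, c=4
  n=1, c=5
  n=0, c=6

Final answer: 6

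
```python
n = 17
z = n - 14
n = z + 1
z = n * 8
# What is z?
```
Trace:
  n=17
  n=17, z=3
  n=4, z=3
  n=4, z=32

Final answer: 32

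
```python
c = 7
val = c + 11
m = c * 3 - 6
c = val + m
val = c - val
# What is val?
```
Trace:
  c=7
  c=7, val=18
  c=7, val=18, m=15
  c=33, val=18, m=15
  c=33, val=15, m=15

Final answer: 15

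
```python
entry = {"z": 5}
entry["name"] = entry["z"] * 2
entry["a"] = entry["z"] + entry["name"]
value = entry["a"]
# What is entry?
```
Trace:
  entry={'z': 5}
  entry={'z': 5, 'name': 10}
  entry={'z': 5, 'name': 10, 'a': 15}
  entry={'z': 5, 'name': 10, 'a': 15}, value=15

Final answer: {'z': 5, 'name': 10, 'a': 15}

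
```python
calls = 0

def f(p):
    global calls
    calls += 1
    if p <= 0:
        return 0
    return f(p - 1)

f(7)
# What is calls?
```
Call trace:
f(p=7)
  f(p=6)
    f(p=5)
      f(p=4)
        f(p=3)
          f(p=2)
            f(p=1)
              f(p=0)
              -> return 0
            -> return 0
          -> return 0
        -> return 0
      -> return 0
    -> return 0
  -> return 0
-> return 0

calls is incremented once per call. f is entered once for each p = 7, 6, 5, 4, 3, 2, 1, 0 (the p <= 0 call returns without recursing), i.e. 7 + 1 calls.
calls = 8

Final answer: 8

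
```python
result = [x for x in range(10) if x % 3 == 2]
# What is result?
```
Trace:
  x=0
  x=1
  x=2
  x=3
  x=4
  x=5
  x=6
  x=7
  x=8
  x=9
  result=[2, 5, 8]

Final answer: [2, 5, 8]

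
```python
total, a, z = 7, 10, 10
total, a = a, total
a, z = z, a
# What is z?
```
Trace:
  total=7, a=10, z=10
  total=10, a=7, z=10
  total=10, a=10, z=7

Final answer: 7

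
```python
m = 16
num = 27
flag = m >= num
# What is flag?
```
Trace:
  m=16
  m=16, num=27
  m=16, num=27, flag=False

Final answer: False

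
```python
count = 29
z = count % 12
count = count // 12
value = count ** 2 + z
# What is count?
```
Trace:
  count=29
  count=29, z=5
  count=2, z=5
  count=2, z=5, value=9

Final answer: 2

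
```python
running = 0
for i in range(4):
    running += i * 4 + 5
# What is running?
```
Trace:
  running=0
  running=5, i=0
  running=14, i=1
  running=27, i=2
  running=44, i=3

Final answer: 44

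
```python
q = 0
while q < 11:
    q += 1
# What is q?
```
Trace:
  q=0
  q=1
  q=2
  q=3
  q=4
  q=5
  q=6
  q=7
  q=8
  q=9
  q=10
  q=11

Final answer: 11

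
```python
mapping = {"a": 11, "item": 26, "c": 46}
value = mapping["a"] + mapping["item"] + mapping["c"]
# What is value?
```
Trace:
  mapping={'a': 11, 'item': 26, 'c': 46}
  mapping={'a': 11, 'item': 26, 'c': 46}, value=83

Final answer: 83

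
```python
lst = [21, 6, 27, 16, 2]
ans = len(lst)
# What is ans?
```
Trace:
  lst=[21, 6, 27, 16, 2]
  lst=[21, 6, 27, 16, 2], ans=5

Final answer: 5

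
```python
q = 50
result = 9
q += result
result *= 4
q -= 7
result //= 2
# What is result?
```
Trace:
  q=50
  q=50, result=9
  q=59, result=9
  q=59, result=36
  q=52, result=36
  q=52, result=18

Final answer: 18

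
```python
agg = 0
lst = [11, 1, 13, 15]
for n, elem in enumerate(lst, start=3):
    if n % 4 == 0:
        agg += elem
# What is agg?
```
Trace:
  agg=0
  agg=0, n=3, elem=11
  agg=1, n=4, elem=1
  agg=1, n=5, elem=13
  agg=1, n=6, elem=15

Final answer: 1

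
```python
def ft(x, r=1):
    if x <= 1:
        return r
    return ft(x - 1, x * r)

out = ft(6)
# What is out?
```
Call trace:
ft(x=6, r=1)
  ft(x=5, r=6)
    ft(x=4, r=30)
      ft(x=3, r=120)
        ft(x=2, r=360)
          ft(x=1, r=720)
          -> return 720
        -> return 720
      -> return 720
    -> return 720
  -> return 720
-> return 720

Final answer: 720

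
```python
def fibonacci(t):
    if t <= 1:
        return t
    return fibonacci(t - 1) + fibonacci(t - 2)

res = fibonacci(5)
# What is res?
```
Call trace (a repeated sub-call is expanded the first time; later identical calls just restate its return value):
fibonacci(t=5)
  fibonacci(t=4)
    fibonacci(t=3)
      fibonacci(t=2)
        fibonacci(t=1)
        -> return 1
        fibonacci(t=0)
        -> return 0
      -> return 1
      fibonacci(t=1)
      -> return 1
    -> return 2
    fibonacci(t=2) -> return 1  (same call as traced above)
  -> return 3
  fibonacci(t=3) -> return 2  (same call as traced above)
-> return 5

Final answer: 5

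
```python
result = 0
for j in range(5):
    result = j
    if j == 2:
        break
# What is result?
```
Trace:
  result=0
  result=0, j=0
  result=1, j=1
  result=2, j=2

Final answer: 2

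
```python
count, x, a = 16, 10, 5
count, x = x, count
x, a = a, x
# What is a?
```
Trace:
  count=16, x=10, a=5
  count=10, x=16, a=5
  count=10, x=5, a=16

Final answer: 16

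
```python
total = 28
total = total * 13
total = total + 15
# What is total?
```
Trace:
  total=28
  total=364
  total=379

Final answer: 379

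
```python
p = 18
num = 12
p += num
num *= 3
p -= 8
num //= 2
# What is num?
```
Trace:
  p=18
  p=18, num=12
  p=30, num=12
  p=30, num=36
  p=22, num=36
  p=22, num=18

Final answer: 18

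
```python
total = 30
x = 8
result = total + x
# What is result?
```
Trace:
  total=30
  total=30, x=8
  total=30, x=8, result=38

Final answer: 38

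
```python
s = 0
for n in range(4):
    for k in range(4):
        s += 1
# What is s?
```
Trace:
  s=0
  s=1, n=0, k=0
  s=2, n=0, k=1
  s=3, n=0, k=2
  s=4, n=0, k=3
  s=5, n=1, k=0
  s=6, n=1, k=1
  s=7, n=1, k=2
  s=8, n=1, k=3
  s=9, n=2, k=0
  s=10, n=2, k=1
  s=11, n=2, k=2
  s=12, n=2, k=3
  s=13, n=3, k=0
  s=14, n=3, k=1
  s=15, n=3, k=2
  s=16, n=3, k=3

Final answer: 16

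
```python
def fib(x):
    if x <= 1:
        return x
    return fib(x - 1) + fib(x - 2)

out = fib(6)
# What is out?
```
Call trace (a repeated sub-call is expanded the first time; later identical calls just restate its return value):
fib(x=6)
  fib(x=5)
    fib(x=4)
      fib(x=3)
        fib(x=2)
          fib(x=1)
          -> return 1
          fib(x=0)
          -> return 0
        -> return 1
        fib(x=1)
        -> return 1
      -> return 2
      fib(x=2) -> return 1  (same call as traced above)
    -> return 3
    fib(x=3) -> return 2  (same call as traced above)
  -> return 5
  fib(x=4) -> return 3  (same call as traced above)
-> return 8

Final answer: 8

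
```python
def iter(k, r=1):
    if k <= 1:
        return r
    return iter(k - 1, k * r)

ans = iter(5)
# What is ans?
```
Call trace:
iter(k=5, r=1)
  iter(k=4, r=5)
    iter(k=3, r=20)
      iter(k=2, r=60)
        iter(k=1, r=120)
        -> return 120
      -> return 120
    -> return 120
  -> return 120
-> return 120

Final answer: 120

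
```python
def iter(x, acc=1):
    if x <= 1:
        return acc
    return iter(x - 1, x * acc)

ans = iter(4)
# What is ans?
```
Call trace:
iter(x=4, acc=1)
  iter(x=3, acc=4)
    iter(x=2, acc=12)
      iter(x=1, acc=24)
      -> return 24
    -> return 24
  -> return 24
-> return 24

Final answer: 24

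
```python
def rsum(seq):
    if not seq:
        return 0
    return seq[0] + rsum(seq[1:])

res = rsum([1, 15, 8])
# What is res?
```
Call trace:
rsum(seq=[1, 15, 8])
  rsum(seq=[15, 8])
    rsum(seq=[8])
      rsum(seq=[])
      -> return 0
    -> return 8
  -> return 23
-> return 24

Final answer: 24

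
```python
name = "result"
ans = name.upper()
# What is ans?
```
Trace:
  name='result'
  name='result', ans='RESULT'

Final answer: 'RESULT'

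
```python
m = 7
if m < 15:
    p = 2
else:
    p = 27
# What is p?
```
Trace:
  m=7
  m=7, p=2

Final answer: 2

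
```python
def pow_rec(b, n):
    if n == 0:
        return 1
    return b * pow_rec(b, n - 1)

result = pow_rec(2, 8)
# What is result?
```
Call trace:
pow_rec(b=2, n=8)
  pow_rec(b=2, n=7)
    pow_rec(b=2, n=6)
      pow_rec(b=2, n=5)
        pow_rec(b=2, n=4)
          pow_rec(b=2, n=3)
            pow_rec(b=2, n=2)
              pow_rec(b=2, n=1)
                pow_rec(b=2, n=0)
                -> return 1
              -> return 2
            -> return 4
          -> return 8
        -> return 16
      -> return 32
    -> return 64
  -> return 128
-> return 256

Final answer: 256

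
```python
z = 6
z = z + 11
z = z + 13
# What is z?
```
Trace:
  z=6
  z=17
  z=30

Final answer: 30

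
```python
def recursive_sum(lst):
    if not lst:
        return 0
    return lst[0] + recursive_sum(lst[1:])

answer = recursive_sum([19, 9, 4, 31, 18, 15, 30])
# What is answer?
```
Call trace:
recursive_sum(lst=[19, 9, 4, 31, 18, 15, 30])
  recursive_sum(lst=[9, 4, 31, 18, 15, 30])
    recursive_sum(lst=[4, 31, 18, 15, 30])
      recursive_sum(lst=[31, 18, 15, 30])
        recursive_sum(lst=[18, 15, 30])
          recursive_sum(lst=[15, 30])
            recursive_sum(lst=[30])
              recursive_sum(lst=[])
              -> return 0
            -> return 30
          -> return 45
        -> return 63
      -> return 94
    -> return 98
  -> return 107
-> return 126

Final answer: 126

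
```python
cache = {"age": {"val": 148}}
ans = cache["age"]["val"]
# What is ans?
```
Trace:
  cache={'age': {'val': 148}}
  cache={'age': {'val': 148}}, ans=148

Final answer: 148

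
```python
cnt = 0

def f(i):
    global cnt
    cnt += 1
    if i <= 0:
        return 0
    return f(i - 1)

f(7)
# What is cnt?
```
Call trace:
f(i=7)
  f(i=6)
    f(i=5)
      f(i=4)
        f(i=3)
          f(i=2)
            f(i=1)
              f(i=0)
              -> return 0
            -> return 0
          -> return 0
        -> return 0
      -> return 0
    -> return 0
  -> return 0
-> return 0

cnt is incremented once per call. f is entered once for each i = 7, 6, 5, 4, 3, 2, 1, 0 (the i <= 0 call returns without recursing), i.e. 7 + 1 calls.
cnt = 8

Final answer: 8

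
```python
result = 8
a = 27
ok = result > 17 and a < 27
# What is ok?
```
Trace:
  result=8
  result=8, a=27
  result=8, a=27, ok=False

Final answer: False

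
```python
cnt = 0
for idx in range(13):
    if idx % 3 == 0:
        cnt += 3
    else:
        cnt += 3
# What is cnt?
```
Trace:
  cnt=0
  cnt=3, idx=0
  cnt=6, idx=1
  cnt=9, idx=2
  cnt=12, idx=3
  cnt=15, idx=4
  cnt=18, idx=5
  cnt=21, idx=6
  cnt=24, idx=7
  cnt=27, idx=8
  cnt=30, idx=9
  cnt=33, idx=10
  cnt=36, idx=11
  cnt=39, idx=12

Final answer: 39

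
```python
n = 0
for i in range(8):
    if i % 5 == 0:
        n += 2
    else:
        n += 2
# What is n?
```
Trace:
  n=0
  n=2, i=0
  n=4, i=1
  n=6, i=2
  n=8, i=3
  n=10, i=4
  n=12, i=5
  n=14, i=6
  n=16, i=7

Final answer: 16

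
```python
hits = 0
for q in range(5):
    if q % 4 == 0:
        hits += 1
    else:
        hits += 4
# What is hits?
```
Trace:
  hits=0
  hits=1, q=0
  hits=5, q=1
  hits=9, q=2
  hits=13, q=3
  hits=14, q=4

Final answer: 14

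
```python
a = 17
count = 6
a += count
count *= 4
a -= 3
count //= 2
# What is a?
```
Trace:
  a=17
  a=17, count=6
  a=23, count=6
  a=23, count=24
  a=20, count=24
  a=20, count=12

Final answer: 20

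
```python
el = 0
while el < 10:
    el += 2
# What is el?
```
Trace:
  el=0
  el=2
  el=4
  el=6
  el=8
  el=10

Final answer: 10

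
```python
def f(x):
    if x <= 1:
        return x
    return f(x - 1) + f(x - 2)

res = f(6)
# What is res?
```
Call trace (a repeated sub-call is expanded the first time; later identical calls just restate its return value):
f(x=6)
  f(x=5)
    f(x=4)
      f(x=3)
        f(x=2)
          f(x=1)
          -> return 1
          f(x=0)
          -> return 0
        -> return 1
        f(x=1)
        -> return 1
      -> return 2
      f(x=2) -> return 1  (same call as traced above)
    -> return 3
    f(x=3) -> return 2  (same call as traced above)
  -> return 5
  f(x=4) -> return 3  (same call as traced above)
-> return 8

Final answer: 8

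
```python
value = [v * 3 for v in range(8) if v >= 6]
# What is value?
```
Trace:
  v=0
  v=1
  v=2
  v=3
  v=4
  v=5
  v=6
  v=7
  value=[18, 21]

Final answer: [18, 21]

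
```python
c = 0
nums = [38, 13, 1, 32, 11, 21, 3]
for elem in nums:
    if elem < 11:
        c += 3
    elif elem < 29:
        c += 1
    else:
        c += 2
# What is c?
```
Trace:
  c=0
  c=2, elem=38
  c=3, elem=13
  c=6, elem=1
  c=8, elem=32
  c=9, elem=11
  c=10, elem=21
  c=13, elem=3

Final answer: 13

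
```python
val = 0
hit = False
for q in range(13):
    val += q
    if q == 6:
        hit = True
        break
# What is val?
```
Trace:
  val=0
  val=0, hit=False
  val=0, hit=False, q=0
  val=1, hit=False, q=1
  val=3, hit=False, q=2
  val=6, hit=False, q=3
  val=10, hit=False, q=4
  val=15, hit=False, q=5
  val=21, hit=True, q=6

Final answer: 21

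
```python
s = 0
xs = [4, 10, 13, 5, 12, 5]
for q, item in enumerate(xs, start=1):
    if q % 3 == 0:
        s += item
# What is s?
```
Trace:
  s=0
  s=0, q=1, item=4
  s=0, q=2, item=10
  s=13, q=3, item=13
  s=13, q=4, item=5
  s=13, q=5, item=12
  s=18, q=6, item=5

Final answer: 18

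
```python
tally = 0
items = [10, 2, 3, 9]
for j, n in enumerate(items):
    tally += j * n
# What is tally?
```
Trace:
  tally=0
  tally=0, j=0, n=10
  tally=2, j=1, n=2
  tally=8, j=2, n=3
  tally=35, j=3, n=9

Final answer: 35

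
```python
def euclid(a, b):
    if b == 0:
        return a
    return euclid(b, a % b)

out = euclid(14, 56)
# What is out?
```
Call trace:
euclid(a=14, b=56)
  euclid(a=56, b=14)
    euclid(a=14, b=0)
    -> return 14
  -> return 14
-> return 14

Final answer: 14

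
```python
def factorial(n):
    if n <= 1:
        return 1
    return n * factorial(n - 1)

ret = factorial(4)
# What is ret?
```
Call trace:
factorial(n=4)
  factorial(n=3)
    factorial(n=2)
      factorial(n=1)
      -> return 1
    -> return 2
  -> return 6
-> return 24

Final answer: 24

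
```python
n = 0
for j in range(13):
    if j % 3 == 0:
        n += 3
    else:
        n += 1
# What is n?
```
Trace:
  n=0
  n=3, j=0
  n=4, j=1
  n=5, j=2
  n=8, j=3
  n=9, j=4
  n=10, j=5
  n=13, j=6
  n=14, j=7
  n=15, j=8
  n=18, j=9
  n=19, j=10
  n=20, j=11
  n=23, j=12

Final answer: 23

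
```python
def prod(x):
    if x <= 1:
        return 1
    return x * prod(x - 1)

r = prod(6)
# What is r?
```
Call trace:
prod(x=6)
  prod(x=5)
    prod(x=4)
      prod(x=3)
        prod(x=2)
          prod(x=1)
          -> return 1
        -> return 2
      -> return 6
    -> return 24
  -> return 120
-> return 720

Final answer: 720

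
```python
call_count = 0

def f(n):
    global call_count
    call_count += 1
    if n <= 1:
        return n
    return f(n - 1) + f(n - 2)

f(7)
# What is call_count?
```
Call trace (a repeated sub-call is expanded the first time; later identical calls just restate its return value):
f(n=7)
  f(n=6)
    f(n=5)
      f(n=4)
        f(n=3)
          f(n=2)
            f(n=1)
            -> return 1
            f(n=0)
            -> return 0
          -> return 1
          f(n=1)
          -> return 1
        -> return 2
        f(n=2) -> return 1  (same call as traced above)
      -> return 3
      f(n=3) -> return 2  (same call as traced above)
    -> return 5
    f(n=4) -> return 3  (same call as traced above)
  -> return 8
  f(n=5) -> return 5  (same call as traced above)
-> return 13

call_count is incremented once per call, so count the calls in each subtree. Let C(n) = number of calls made by f(n).
C(0) = C(1) = 1 (base case, no recursion); C(n) = 1 + C(n - 1) + C(n - 2) otherwise.
C(2) = 1 + C(1) + C(0) = 1 + 1 + 1 = 3
C(3) = 1 + C(2) + C(1) = 1 + 3 + 1 = 5
C(4) = 1 + C(3) + C(2) = 1 + 5 + 3 = 9
C(5) = 1 + C(4) + C(3) = 1 + 9 + 5 = 15
C(6) = 1 + C(5) + C(4) = 1 + 15 + 9 = 25
C(7) = 1 + C(6) + C(5) = 1 + 25 + 15 = 41
call_count = C(7) = 41

Final answer: 41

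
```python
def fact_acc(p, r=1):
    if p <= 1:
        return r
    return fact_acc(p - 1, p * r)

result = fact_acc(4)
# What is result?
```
Call trace:
fact_acc(p=4, r=1)
  fact_acc(p=3, r=4)
    fact_acc(p=2, r=12)
      fact_acc(p=1, r=24)
      -> return 24
    -> return 24
  -> return 24
-> return 24

Final answer: 24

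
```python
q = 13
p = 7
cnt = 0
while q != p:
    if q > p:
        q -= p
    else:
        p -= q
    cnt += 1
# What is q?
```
Trace:
  q=13
  q=13, p=7
  q=13, p=7, cnt=0
  q=6, p=7, cnt=1
  q=6, p=1, cnt=2
  q=5, p=1, cnt=3
  q=4, p=1, cnt=4
  q=3, p=1, cnt=5
  q=2, p=1, cnt=6
  q=1, p=1, cnt=7

Final answer: 1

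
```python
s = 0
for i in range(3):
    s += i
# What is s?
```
Trace:
  s=0
  s=0, i=0
  s=1, i=1
  s=3, i=2

Final answer: 3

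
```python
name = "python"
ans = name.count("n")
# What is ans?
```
Trace:
  name='python'
  name='python', ans=1

Final answer: 1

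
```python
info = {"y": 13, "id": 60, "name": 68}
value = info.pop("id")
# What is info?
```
Trace:
  info={'y': 13, 'id': 60, 'name': 68}
  info={'y': 13, 'name': 68}, value=60

Final answer: {'y': 13, 'name': 68}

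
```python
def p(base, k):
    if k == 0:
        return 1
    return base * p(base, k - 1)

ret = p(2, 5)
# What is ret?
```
Call trace:
p(base=2, k=5)
  p(base=2, k=4)
    p(base=2, k=3)
      p(base=2, k=2)
        p(base=2, k=1)
          p(base=2, k=0)
          -> return 1
        -> return 2
      -> return 4
    -> return 8
  -> return 16
-> return 32

Final answer: 32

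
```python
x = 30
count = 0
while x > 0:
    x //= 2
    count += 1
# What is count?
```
Trace:
  x=30
  x=30, count=0
  x=15, count=1
  x=7, count=2
  x=3, count=3
  x=1, count=4
  x=0, count=5

Final answer: 5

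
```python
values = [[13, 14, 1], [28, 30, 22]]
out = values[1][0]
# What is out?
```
Trace:
  values=[[13, 14, 1], [28, 30, 22]]
  values=[[13, 14, 1], [28, 30, 22]], out=28

Final answer: 28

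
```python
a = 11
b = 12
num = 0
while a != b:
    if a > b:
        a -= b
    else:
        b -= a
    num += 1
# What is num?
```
Trace:
  a=11
  a=11, b=12
  a=11, b=12, num=0
  a=11, b=1, num=1
  a=10, b=1, num=2
  a=9, b=1, num=3
  a=8, b=1, num=4
  a=7, b=1, num=5
  a=6, b=1, num=6
  a=5, b=1, num=7
  a=4, b=1, num=8
  a=3, b=1, num=9
  a=2, b=1, num=10
  a=1, b=1, num=11

Final answer: 11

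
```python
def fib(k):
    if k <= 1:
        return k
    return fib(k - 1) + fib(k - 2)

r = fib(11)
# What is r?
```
Call trace (a repeated sub-call is expanded the first time; later identical calls just restate its return value):
fib(k=11)
  fib(k=10)
    fib(k=9)
      fib(k=8)
        fib(k=7)
          fib(k=6)
            fib(k=5)
              fib(k=4)
                fib(k=3)
                  fib(k=2)
                    fib(k=1)
                    -> return 1
                    fib(k=0)
                    -> return 0
                  -> return 1
                  fib(k=1)
                  -> return 1
                -> return 2
                fib(k=2) -> return 1  (same call as traced above)
              -> return 3
              fib(k=3) -> return 2  (same call as traced above)
            -> return 5
            fib(k=4) -> return 3  (same call as traced above)
          -> return 8
          fib(k=5) -> return 5  (same call as traced above)
        -> return 13
        fib(k=6) -> return 8  (same call as traced above)
      -> return 21
      fib(k=7) -> return 13  (same call as traced above)
    -> return 34
    fib(k=8) -> return 21  (same call as traced above)
  -> return 55
  fib(k=9) -> return 34  (same call as traced above)
-> return 89

Final answer: 89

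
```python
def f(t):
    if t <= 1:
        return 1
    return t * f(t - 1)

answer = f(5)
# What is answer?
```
Call trace:
f(t=5)
  f(t=4)
    f(t=3)
      f(t=2)
        f(t=1)
        -> return 1
      -> return 2
    -> return 6
  -> return 24
-> return 120

Final answer: 120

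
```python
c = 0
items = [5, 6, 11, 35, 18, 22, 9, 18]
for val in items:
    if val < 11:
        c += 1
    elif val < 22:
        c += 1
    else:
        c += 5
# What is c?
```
Trace:
  c=0
  c=1, val=5
  c=2, val=6
  c=3, val=11
  c=8, val=35
  c=9, val=18
  c=14, val=22
  c=15, val=9
  c=16, val=18

Final answer: 16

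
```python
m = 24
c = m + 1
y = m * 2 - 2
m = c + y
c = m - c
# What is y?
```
Trace:
  m=24
  m=24, c=25
  m=24, c=25, y=46
  m=71, c=25, y=46
  m=71, c=46, y=46

Final answer: 46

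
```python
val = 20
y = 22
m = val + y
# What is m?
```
Trace:
  val=20
  val=20, y=22
  val=20, y=22, m=42

Final answer: 42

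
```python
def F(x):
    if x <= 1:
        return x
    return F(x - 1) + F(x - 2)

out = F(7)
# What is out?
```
Call trace (a repeated sub-call is expanded the first time; later identical calls just restate its return value):
F(x=7)
  F(x=6)
    F(x=5)
      F(x=4)
        F(x=3)
          F(x=2)
            F(x=1)
            -> return 1
            F(x=0)
            -> return 0
          -> return 1
          F(x=1)
          -> return 1
        -> return 2
        F(x=2) -> return 1  (same call as traced above)
      -> return 3
      F(x=3) -> return 2  (same call as traced above)
    -> return 5
    F(x=4) -> return 3  (same call as traced above)
  -> return 8
  F(x=5) -> return 5  (same call as traced above)
-> return 13

Final answer: 13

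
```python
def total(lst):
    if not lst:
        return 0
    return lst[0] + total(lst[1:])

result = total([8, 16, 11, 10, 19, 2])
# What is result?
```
Call trace:
total(lst=[8, 16, 11, 10, 19, 2])
  total(lst=[16, 11, 10, 19, 2])
    total(lst=[11, 10, 19, 2])
      total(lst=[10, 19, 2])
        total(lst=[19, 2])
          total(lst=[2])
            total(lst=[])
            -> return 0
          -> return 2
        -> return 21
      -> return 31
    -> return 42
  -> return 58
-> return 66

Final answer: 66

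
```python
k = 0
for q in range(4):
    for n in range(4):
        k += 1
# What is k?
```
Trace:
  k=0
  k=1, q=0, n=0
  k=2, q=0, n=1
  k=3, q=0, n=2
  k=4, q=0, n=3
  k=5, q=1, n=0
  k=6, q=1, n=1
  k=7, q=1, n=2
  k=8, q=1, n=3
  k=9, q=2, n=0
  k=10, q=2, n=1
  k=11, q=2, n=2
  k=12, q=2, n=3
  k=13, q=3, n=0
  k=14, q=3, n=1
  k=15, q=3, n=2
  k=16, q=3, n=3

Final answer: 16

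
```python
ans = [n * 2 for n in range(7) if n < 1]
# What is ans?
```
Trace:
  n=0
  n=1
  n=2
  n=3
  n=4
  n=5
  n=6
  ans=[0]

Final answer: [0]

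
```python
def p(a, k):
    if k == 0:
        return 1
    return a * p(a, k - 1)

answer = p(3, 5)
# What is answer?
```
Call trace:
p(a=3, k=5)
  p(a=3, k=4)
    p(a=3, k=3)
      p(a=3, k=2)
        p(a=3, k=1)
          p(a=3, k=0)
          -> return 1
        -> return 3
      -> return 9
    -> return 27
  -> return 81
-> return 243

Final answer: 243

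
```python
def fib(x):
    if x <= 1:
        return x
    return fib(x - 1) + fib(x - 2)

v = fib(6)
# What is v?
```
Call trace (a repeated sub-call is expanded the first time; later identical calls just restate its return value):
fib(x=6)
  fib(x=5)
    fib(x=4)
      fib(x=3)
        fib(x=2)
          fib(x=1)
          -> return 1
          fib(x=0)
          -> return 0
        -> return 1
        fib(x=1)
        -> return 1
      -> return 2
      fib(x=2) -> return 1  (same call as traced above)
    -> return 3
    fib(x=3) -> return 2  (same call as traced above)
  -> return 5
  fib(x=4) -> return 3  (same call as traced above)
-> return 8

Final answer: 8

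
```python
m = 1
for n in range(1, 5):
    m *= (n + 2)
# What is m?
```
Trace:
  m=1
  m=3, n=1
  m=12, n=2
  m=60, n=3
  m=360, n=4

Final answer: 360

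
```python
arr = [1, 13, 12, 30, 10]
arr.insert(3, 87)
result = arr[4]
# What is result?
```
Trace:
  arr=[1, 13, 12, 30, 10]
  arr=[1, 13, 12, 87, 30, 10]
  arr=[1, 13, 12, 87, 30, 10], result=30

Final answer: 30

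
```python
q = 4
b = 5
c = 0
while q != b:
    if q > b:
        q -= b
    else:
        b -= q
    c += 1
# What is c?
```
Trace:
  q=4
  q=4, b=5
  q=4, b=5, c=0
  q=4, b=1, c=1
  q=3, b=1, c=2
  q=2, b=1, c=3
  q=1, b=1, c=4

Final answer: 4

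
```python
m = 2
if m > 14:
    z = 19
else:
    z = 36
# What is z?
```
Trace:
  m=2
  m=2, z=36

Final answer: 36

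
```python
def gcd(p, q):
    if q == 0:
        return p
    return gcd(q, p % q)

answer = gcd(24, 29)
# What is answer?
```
Call trace:
gcd(p=24, q=29)
  gcd(p=29, q=24)
    gcd(p=24, q=5)
      gcd(p=5, q=4)
        gcd(p=4, q=1)
          gcd(p=1, q=0)
          -> return 1
        -> return 1
      -> return 1
    -> return 1
  -> return 1
-> return 1

Final answer: 1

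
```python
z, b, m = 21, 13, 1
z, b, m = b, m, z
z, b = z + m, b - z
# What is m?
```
Trace:
  z=21, b=13, m=1
  z=13, b=1, m=21
  z=34, b=-12, m=21

Final answer: 21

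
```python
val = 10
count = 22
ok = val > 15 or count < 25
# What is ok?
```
Trace:
  val=10
  val=10, count=22
  val=10, count=22, ok=True

Final answer: True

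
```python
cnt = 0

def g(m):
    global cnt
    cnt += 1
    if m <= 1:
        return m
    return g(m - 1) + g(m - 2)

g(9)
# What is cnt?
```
Call trace (a repeated sub-call is expanded the first time; later identical calls just restate its return value):
g(m=9)
  g(m=8)
    g(m=7)
      g(m=6)
        g(m=5)
          g(m=4)
            g(m=3)
              g(m=2)
                g(m=1)
                -> return 1
                g(m=0)
                -> return 0
              -> return 1
              g(m=1)
              -> return 1
            -> return 2
            g(m=2) -> return 1  (same call as traced above)
          -> return 3
          g(m=3) -> return 2  (same call as traced above)
        -> return 5
        g(m=4) -> return 3  (same call as traced above)
      -> return 8
      g(m=5) -> return 5  (same call as traced above)
    -> return 13
    g(m=6) -> return 8  (same call as traced above)
  -> return 21
  g(m=7) -> return 13  (same call as traced above)
-> return 34

cnt is incremented once per call, so count the calls in each subtree. Let C(m) = number of calls made by g(m).
C(0) = C(1) = 1 (base case, no recursion); C(m) = 1 + C(m - 1) + C(m - 2) otherwise.
C(2) = 1 + C(1) + C(0) = 1 + 1 + 1 = 3
C(3) = 1 + C(2) + C(1) = 1 + 3 + 1 = 5
C(4) = 1 + C(3) + C(2) = 1 + 5 + 3 = 9
C(5) = 1 + C(4) + C(3) = 1 + 9 + 5 = 15
C(6) = 1 + C(5) + C(4) = 1 + 15 + 9 = 25
C(7) = 1 + C(6) + C(5) = 1 + 25 + 15 = 41
C(8) = 1 + C(7) + C(6) = 1 + 41 + 25 = 67
C(9) = 1 + C(8) + C(7) = 1 + 67 + 41 = 109
cnt = C(9) = 109

Final answer: 109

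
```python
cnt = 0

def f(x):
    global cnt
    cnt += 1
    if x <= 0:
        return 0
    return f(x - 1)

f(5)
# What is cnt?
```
Call trace:
f(x=5)
  f(x=4)
    f(x=3)
      f(x=2)
        f(x=1)
          f(x=0)
          -> return 0
        -> return 0
      -> return 0
    -> return 0
  -> return 0
-> return 0

cnt is incremented once per call. f is entered once for each x = 5, 4, 3, 2, 1, 0 (the x <= 0 call returns without recursing), i.e. 5 + 1 calls.
cnt = 6

Final answer: 6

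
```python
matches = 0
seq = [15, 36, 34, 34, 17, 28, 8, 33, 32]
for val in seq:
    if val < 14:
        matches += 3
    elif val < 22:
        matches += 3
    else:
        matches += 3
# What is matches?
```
Trace:
  matches=0
  matches=3, val=15
  matches=6, val=36
  matches=9, val=34
  matches=12, val=34
  matches=15, val=17
  matches=18, val=28
  matches=21, val=8
  matches=24, val=33
  matches=27, val=32

Final answer: 27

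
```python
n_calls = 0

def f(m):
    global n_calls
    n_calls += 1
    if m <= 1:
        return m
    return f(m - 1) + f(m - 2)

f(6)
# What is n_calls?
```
Call trace (a repeated sub-call is expanded the first time; later identical calls just restate its return value):
f(m=6)
  f(m=5)
    f(m=4)
      f(m=3)
        f(m=2)
          f(m=1)
          -> return 1
          f(m=0)
          -> return 0
        -> return 1
        f(m=1)
        -> return 1
      -> return 2
      f(m=2) -> return 1  (same call as traced above)
    -> return 3
    f(m=3) -> return 2  (same call as traced above)
  -> return 5
  f(m=4) -> return 3  (same call as traced above)
-> return 8

n_calls is incremented once per call, so count the calls in each subtree. Let C(m) = number of calls made by f(m).
C(0) = C(1) = 1 (base case, no recursion); C(m) = 1 + C(m - 1) + C(m - 2) otherwise.
C(2) = 1 + C(1) + C(0) = 1 + 1 + 1 = 3
C(3) = 1 + C(2) + C(1) = 1 + 3 + 1 = 5
C(4) = 1 + C(3) + C(2) = 1 + 5 + 3 = 9
C(5) = 1 + C(4) + C(3) = 1 + 9 + 5 = 15
C(6) = 1 + C(5) + C(4) = 1 + 15 + 9 = 25
n_calls = C(6) = 25

Final answer: 25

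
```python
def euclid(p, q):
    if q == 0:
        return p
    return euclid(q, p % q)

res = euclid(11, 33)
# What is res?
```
Call trace:
euclid(p=11, q=33)
  euclid(p=33, q=11)
    euclid(p=11, q=0)
    -> return 11
  -> return 11
-> return 11

Final answer: 11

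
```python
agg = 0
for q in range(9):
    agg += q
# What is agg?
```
Trace:
  agg=0
  agg=0, q=0
  agg=1, q=1
  agg=3, q=2
  agg=6, q=3
  agg=10, q=4
  agg=15, q=5
  agg=21, q=6
  agg=28, q=7
  agg=36, q=8

Final answer: 36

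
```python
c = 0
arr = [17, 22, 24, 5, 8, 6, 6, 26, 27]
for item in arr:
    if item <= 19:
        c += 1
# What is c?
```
Trace:
  c=0
  c=1, item=17
  c=1, item=22
  c=1, item=24
  c=2, item=5
  c=3, item=8
  c=4, item=6
  c=5, item=6
  c=5, item=26
  c=5, item=27

Final answer: 5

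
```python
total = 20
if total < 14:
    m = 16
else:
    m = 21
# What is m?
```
Trace:
  total=20
  total=20, m=21

Final answer: 21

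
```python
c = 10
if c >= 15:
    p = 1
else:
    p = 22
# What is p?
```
Trace:
  c=10
  c=10, p=22

Final answer: 22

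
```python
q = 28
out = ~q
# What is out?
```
Trace:
  q=28
  q=28, out=-29

Final answer: -29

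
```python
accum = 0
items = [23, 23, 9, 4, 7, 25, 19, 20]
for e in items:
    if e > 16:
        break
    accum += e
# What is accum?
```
Trace:
  accum=0
  accum=0, e=23

Final answer: 0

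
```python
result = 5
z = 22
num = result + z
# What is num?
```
Trace:
  result=5
  result=5, z=22
  result=5, z=22, num=27

Final answer: 27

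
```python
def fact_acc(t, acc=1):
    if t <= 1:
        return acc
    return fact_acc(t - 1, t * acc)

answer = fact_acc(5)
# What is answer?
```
Call trace:
fact_acc(t=5, acc=1)
  fact_acc(t=4, acc=5)
    fact_acc(t=3, acc=20)
      fact_acc(t=2, acc=60)
        fact_acc(t=1, acc=120)
        -> return 120
      -> return 120
    -> return 120
  -> return 120
-> return 120

Final answer: 120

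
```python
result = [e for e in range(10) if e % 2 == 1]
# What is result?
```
Trace:
  e=0
  e=1
  e=2
  e=3
  e=4
  e=5
  e=6
  e=7
  e=8
  e=9
  result=[1, 3, 5, 7, 9]

Final answer: [1, 3, 5, 7, 9]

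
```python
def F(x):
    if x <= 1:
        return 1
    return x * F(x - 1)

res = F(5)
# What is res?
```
Call trace:
F(x=5)
  F(x=4)
    F(x=3)
      F(x=2)
        F(x=1)
        -> return 1
      -> return 2
    -> return 6
  -> return 24
-> return 120

Final answer: 120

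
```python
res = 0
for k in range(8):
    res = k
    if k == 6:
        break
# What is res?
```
Trace:
  res=0
  res=0, k=0
  res=1, k=1
  res=2, k=2
  res=3, k=3
  res=4, k=4
  res=5, k=5
  res=6, k=6

Final answer: 6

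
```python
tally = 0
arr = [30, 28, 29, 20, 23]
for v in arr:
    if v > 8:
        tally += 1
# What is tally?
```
Trace:
  tally=0
  tally=1, v=30
  tally=2, v=28
  tally=3, v=29
  tally=4, v=20
  tally=5, v=23

Final answer: 5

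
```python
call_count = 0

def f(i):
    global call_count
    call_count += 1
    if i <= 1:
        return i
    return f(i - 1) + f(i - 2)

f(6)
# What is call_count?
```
Call trace (a repeated sub-call is expanded the first time; later identical calls just restate its return value):
f(i=6)
  f(i=5)
    f(i=4)
      f(i=3)
        f(i=2)
          f(i=1)
          -> return 1
          f(i=0)
          -> return 0
        -> return 1
        f(i=1)
        -> return 1
      -> return 2
      f(i=2) -> return 1  (same call as traced above)
    -> return 3
    f(i=3) -> return 2  (same call as traced above)
  -> return 5
  f(i=4) -> return 3  (same call as traced above)
-> return 8

call_count is incremented once per call, so count the calls in each subtree. Let C(i) = number of calls made by f(i).
C(0) = C(1) = 1 (base case, no recursion); C(i) = 1 + C(i - 1) + C(i - 2) otherwise.
C(2) = 1 + C(1) + C(0) = 1 + 1 + 1 = 3
C(3) = 1 + C(2) + C(1) = 1 + 3 + 1 = 5
C(4) = 1 + C(3) + C(2) = 1 + 5 + 3 = 9
C(5) = 1 + C(4) + C(3) = 1 + 9 + 5 = 15
C(6) = 1 + C(5) + C(4) = 1 + 15 + 9 = 25
call_count = C(6) = 25

Final answer: 25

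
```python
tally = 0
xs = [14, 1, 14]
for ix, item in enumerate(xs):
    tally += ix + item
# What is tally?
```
Trace:
  tally=0
  tally=14, ix=0, item=14
  tally=16, ix=1, item=1
  tally=32, ix=2, item=14

Final answer: 32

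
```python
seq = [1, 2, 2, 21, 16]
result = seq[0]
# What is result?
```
Trace:
  seq=[1, 2, 2, 21, 16]
  seq=[1, 2, 2, 21, 16], result=1

Final answer: 1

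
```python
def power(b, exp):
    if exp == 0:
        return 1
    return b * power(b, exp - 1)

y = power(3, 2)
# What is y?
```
Call trace:
power(b=3, exp=2)
  power(b=3, exp=1)
    power(b=3, exp=0)
    -> return 1
  -> return 3
-> return 9

Final answer: 9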